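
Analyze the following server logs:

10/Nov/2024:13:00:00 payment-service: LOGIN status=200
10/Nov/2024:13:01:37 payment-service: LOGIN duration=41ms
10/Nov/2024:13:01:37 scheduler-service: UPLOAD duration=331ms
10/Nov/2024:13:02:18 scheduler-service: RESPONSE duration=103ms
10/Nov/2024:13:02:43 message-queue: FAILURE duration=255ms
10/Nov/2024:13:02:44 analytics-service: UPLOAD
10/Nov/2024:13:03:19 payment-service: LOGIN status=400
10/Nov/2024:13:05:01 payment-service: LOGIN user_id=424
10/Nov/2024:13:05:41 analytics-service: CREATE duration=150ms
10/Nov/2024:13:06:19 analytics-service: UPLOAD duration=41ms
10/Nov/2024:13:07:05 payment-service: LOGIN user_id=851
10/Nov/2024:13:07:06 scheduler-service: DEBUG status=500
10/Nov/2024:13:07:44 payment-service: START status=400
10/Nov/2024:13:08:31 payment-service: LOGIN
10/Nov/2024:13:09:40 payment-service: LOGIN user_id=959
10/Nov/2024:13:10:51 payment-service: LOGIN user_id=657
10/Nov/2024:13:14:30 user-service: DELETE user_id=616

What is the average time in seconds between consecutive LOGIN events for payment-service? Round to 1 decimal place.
93.0

To calculate average interval:

1. Find all LOGIN events for payment-service in order
2. Calculate time gaps between consecutive events
3. Compute mean of gaps: 651 / 7 = 93.0 seconds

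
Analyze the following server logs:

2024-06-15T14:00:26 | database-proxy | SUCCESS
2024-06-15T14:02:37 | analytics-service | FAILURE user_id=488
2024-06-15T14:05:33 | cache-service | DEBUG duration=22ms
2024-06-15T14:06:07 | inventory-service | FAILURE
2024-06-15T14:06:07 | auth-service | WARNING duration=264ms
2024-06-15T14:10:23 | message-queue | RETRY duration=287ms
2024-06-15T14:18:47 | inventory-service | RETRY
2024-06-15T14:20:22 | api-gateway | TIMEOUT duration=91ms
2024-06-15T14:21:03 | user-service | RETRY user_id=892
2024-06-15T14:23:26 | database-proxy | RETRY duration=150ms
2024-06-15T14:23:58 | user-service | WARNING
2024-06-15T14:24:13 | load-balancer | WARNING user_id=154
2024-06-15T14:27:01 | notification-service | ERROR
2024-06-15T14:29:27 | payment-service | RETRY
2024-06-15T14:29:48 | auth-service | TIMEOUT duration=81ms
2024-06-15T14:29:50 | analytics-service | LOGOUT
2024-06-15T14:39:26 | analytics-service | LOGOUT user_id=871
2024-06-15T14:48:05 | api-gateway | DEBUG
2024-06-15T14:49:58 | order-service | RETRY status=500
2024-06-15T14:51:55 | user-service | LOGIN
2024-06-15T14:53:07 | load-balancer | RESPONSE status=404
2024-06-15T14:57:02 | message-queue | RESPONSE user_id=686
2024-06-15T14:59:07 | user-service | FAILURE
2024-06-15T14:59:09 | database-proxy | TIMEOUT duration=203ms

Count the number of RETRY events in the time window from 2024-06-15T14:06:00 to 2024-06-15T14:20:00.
2

To count events in the time window:

1. Window boundaries: 2024-06-15T14:06:00 to 2024-06-15T14:20:00
2. Filter for RETRY events within this window
3. Count matching events: 2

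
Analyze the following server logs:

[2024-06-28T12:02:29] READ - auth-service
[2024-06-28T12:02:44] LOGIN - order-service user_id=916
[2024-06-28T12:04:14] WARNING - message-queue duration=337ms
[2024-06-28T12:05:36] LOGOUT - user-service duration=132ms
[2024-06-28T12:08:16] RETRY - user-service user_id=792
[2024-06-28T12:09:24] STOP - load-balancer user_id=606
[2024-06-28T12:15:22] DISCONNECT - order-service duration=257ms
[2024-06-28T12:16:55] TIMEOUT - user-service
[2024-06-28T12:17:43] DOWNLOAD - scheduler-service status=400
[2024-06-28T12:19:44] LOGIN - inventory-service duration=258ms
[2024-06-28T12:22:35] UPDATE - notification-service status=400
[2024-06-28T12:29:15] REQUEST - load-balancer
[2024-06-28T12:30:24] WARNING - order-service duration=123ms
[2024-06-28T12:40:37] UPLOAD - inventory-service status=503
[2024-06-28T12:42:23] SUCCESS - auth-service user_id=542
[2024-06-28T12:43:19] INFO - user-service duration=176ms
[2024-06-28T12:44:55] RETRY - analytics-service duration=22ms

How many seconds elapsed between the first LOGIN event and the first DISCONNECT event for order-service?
758

To find the time between events:

1. Locate the first LOGIN event for order-service: 2024-06-28T12:02:44
2. Locate the first DISCONNECT event for order-service: 2024-06-28T12:15:22
3. Calculate the difference: 2024-06-28T12:15:22 - 2024-06-28T12:02:44 = 758 seconds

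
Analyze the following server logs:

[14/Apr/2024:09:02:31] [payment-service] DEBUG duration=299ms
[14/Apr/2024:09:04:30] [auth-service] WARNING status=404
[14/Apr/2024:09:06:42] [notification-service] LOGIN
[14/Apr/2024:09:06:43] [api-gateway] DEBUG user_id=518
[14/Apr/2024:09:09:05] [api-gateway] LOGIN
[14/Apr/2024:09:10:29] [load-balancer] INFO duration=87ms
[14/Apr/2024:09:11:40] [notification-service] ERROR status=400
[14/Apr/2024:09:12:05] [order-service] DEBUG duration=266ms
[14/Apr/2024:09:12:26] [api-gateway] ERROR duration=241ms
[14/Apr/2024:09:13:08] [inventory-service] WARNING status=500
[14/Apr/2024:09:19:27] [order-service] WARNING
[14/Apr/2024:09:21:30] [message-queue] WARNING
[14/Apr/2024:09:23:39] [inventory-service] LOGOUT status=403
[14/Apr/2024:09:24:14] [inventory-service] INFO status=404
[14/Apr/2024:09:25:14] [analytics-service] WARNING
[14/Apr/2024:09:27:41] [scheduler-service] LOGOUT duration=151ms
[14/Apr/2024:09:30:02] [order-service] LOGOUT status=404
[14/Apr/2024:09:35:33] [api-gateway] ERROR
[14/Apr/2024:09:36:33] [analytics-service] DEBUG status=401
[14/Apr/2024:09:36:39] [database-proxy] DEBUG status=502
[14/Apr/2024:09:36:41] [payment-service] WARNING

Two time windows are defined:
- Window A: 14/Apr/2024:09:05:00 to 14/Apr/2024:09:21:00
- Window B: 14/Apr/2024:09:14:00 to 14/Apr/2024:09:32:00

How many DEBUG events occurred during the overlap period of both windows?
0

To find overlap events:

1. Window A: 14/Apr/2024:09:05:00 to 14/Apr/2024:09:21:00
2. Window B: 14/Apr/2024:09:14:00 to 14/Apr/2024:09:32:00
3. Overlap period: 14/Apr/2024:09:14:00 to 14/Apr/2024:09:21:00
4. Count DEBUG events in overlap: 0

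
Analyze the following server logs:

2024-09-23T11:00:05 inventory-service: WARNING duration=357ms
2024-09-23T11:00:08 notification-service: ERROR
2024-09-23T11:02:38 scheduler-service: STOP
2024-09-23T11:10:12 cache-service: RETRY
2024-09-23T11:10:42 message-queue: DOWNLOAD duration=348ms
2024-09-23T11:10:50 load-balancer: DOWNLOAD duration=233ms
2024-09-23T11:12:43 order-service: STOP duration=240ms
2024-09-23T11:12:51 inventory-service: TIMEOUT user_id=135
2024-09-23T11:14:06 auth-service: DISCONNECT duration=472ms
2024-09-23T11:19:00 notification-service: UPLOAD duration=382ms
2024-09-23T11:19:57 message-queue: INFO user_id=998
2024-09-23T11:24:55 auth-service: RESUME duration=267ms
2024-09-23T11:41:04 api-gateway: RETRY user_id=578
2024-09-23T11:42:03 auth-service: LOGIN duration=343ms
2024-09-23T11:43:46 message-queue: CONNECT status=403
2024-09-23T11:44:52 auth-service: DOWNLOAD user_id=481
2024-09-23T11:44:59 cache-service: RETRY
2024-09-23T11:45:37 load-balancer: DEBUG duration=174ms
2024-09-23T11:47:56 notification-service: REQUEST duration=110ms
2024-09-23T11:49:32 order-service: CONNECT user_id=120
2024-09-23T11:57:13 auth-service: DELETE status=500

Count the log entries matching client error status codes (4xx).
1

To find matching entries:

1. Pattern to match: client error status codes (4xx)
2. Scan each log entry for the pattern
3. Count matches: 1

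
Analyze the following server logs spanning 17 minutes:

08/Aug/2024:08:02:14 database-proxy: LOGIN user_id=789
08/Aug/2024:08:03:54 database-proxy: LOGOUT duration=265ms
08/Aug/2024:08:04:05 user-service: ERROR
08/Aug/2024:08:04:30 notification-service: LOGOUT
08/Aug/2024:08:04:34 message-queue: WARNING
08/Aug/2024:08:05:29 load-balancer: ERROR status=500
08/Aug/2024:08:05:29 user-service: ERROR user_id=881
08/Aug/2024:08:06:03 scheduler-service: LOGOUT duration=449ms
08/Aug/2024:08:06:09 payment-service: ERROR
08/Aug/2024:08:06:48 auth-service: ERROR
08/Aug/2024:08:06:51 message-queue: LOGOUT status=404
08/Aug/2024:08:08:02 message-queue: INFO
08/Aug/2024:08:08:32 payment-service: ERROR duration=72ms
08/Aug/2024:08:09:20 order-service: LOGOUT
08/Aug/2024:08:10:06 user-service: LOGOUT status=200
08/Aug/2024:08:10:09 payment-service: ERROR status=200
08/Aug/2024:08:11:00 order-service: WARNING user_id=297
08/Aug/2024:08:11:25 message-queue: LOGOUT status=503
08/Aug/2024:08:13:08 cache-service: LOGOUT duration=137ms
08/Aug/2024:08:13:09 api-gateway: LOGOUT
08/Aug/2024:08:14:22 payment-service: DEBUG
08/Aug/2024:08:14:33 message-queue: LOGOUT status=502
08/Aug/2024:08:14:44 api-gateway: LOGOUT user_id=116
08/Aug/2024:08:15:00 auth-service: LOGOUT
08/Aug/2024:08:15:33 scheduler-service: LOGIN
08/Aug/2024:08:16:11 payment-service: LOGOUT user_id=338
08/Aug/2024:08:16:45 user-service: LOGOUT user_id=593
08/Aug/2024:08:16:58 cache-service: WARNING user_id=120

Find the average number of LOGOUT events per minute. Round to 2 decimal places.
0.82

To calculate the rate:

1. Count total LOGOUT events: 14
2. Total time period: 17 minutes
3. Rate = 14 / 17 = 0.82 events per minute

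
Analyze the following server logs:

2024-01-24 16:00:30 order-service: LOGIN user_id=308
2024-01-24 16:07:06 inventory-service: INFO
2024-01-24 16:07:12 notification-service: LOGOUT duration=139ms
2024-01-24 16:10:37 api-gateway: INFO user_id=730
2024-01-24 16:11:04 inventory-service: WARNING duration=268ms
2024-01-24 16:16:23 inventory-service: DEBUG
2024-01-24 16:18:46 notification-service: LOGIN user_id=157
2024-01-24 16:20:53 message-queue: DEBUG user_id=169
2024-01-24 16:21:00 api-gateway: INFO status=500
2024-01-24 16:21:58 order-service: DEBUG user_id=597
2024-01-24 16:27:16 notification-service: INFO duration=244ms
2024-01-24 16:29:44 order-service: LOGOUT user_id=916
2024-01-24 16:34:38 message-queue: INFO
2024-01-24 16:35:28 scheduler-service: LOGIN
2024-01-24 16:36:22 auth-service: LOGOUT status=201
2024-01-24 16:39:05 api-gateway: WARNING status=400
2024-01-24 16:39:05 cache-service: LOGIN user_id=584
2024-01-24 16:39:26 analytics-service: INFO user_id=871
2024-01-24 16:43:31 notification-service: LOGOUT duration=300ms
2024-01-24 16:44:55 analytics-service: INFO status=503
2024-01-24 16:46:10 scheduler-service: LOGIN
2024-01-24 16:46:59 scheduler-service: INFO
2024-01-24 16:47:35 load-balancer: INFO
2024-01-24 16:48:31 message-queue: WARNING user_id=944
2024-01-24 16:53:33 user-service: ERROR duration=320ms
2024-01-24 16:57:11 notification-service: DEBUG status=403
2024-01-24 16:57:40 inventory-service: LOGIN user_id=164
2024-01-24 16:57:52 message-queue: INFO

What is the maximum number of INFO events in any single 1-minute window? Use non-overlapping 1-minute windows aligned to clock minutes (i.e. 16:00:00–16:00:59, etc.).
1

To find the burst window:

1. Divide the log period into non-overlapping 1-minute windows starting at 16:00
2. Count INFO events in each window
3. Find the window with maximum count
4. Maximum events in a window: 1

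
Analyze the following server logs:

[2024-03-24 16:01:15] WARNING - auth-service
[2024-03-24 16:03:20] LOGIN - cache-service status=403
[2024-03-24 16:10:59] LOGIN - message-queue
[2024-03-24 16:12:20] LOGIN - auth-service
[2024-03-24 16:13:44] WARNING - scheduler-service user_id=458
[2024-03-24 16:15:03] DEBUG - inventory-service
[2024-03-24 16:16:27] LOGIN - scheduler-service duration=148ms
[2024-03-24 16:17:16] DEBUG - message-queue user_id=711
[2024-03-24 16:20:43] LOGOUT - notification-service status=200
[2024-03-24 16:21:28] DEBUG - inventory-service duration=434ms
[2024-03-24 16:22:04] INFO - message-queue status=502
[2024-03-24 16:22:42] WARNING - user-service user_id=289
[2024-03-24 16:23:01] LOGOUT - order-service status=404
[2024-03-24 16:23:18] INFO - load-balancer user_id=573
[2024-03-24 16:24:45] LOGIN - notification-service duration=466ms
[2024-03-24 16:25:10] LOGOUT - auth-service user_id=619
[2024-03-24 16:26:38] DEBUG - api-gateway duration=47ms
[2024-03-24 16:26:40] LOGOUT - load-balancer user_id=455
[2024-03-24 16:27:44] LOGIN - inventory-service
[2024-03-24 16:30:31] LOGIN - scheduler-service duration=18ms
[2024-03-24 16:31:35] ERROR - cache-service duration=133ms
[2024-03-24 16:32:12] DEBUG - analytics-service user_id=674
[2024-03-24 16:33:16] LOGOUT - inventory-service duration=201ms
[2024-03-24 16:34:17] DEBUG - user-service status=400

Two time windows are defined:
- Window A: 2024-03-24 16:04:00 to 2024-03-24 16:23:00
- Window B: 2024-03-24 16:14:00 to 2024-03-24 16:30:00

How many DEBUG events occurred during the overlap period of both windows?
3

To find overlap events:

1. Window A: 2024-03-24 16:04:00 to 2024-03-24 16:23:00
2. Window B: 2024-03-24 16:14:00 to 2024-03-24 16:30:00
3. Overlap period: 2024-03-24 16:14:00 to 2024-03-24 16:23:00
4. Count DEBUG events in overlap: 3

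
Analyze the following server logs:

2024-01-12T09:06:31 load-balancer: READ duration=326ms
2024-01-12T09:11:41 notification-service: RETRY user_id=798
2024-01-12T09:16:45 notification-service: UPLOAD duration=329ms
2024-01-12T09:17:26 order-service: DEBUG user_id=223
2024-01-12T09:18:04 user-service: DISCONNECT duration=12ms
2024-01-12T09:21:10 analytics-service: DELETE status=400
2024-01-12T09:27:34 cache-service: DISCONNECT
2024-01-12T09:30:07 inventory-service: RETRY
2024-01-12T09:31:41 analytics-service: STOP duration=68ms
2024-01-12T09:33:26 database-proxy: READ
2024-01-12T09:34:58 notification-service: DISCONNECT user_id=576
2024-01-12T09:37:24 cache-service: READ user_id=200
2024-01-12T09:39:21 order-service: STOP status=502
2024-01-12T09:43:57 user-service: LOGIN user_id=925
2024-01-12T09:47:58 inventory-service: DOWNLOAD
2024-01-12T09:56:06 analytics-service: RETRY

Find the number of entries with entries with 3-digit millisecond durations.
2

To find matching entries:

1. Pattern to match: entries with 3-digit millisecond durations
2. Scan each log entry for the pattern
3. Count matches: 2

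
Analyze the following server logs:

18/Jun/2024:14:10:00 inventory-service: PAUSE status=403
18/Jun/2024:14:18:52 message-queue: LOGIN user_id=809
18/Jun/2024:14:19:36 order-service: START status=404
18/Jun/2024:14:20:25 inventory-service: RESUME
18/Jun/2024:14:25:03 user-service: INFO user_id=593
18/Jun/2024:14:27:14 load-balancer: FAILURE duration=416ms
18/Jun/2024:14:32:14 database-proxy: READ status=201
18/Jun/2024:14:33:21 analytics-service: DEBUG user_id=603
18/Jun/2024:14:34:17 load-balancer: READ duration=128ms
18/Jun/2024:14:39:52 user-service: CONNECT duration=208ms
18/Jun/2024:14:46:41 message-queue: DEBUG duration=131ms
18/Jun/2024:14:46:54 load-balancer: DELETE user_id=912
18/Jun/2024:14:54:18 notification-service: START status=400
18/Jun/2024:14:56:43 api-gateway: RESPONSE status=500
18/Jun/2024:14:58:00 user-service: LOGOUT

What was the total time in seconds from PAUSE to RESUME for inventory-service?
625

To calculate state duration:

1. Find PAUSE event for inventory-service: 18/Jun/2024:14:10:00
2. Find RESUME event for inventory-service: 18/Jun/2024:14:20:25
3. Calculate duration: 18/Jun/2024:14:20:25 - 18/Jun/2024:14:10:00 = 625 seconds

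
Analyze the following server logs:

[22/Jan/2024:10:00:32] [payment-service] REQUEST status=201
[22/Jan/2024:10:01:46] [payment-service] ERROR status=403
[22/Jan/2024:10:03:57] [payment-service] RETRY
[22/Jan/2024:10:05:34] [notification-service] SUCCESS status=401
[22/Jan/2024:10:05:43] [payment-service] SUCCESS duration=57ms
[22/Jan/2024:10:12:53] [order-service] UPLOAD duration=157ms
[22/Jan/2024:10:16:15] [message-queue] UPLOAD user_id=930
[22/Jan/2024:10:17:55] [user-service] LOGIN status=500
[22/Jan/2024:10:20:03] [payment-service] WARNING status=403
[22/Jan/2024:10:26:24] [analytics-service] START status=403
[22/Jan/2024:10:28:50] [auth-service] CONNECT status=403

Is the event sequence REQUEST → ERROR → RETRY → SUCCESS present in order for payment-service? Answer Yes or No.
Yes

To verify sequence order:

1. Find all events in sequence REQUEST → ERROR → RETRY → SUCCESS for payment-service
2. Extract their timestamps
3. Check if timestamps are in ascending order
4. Result: Yes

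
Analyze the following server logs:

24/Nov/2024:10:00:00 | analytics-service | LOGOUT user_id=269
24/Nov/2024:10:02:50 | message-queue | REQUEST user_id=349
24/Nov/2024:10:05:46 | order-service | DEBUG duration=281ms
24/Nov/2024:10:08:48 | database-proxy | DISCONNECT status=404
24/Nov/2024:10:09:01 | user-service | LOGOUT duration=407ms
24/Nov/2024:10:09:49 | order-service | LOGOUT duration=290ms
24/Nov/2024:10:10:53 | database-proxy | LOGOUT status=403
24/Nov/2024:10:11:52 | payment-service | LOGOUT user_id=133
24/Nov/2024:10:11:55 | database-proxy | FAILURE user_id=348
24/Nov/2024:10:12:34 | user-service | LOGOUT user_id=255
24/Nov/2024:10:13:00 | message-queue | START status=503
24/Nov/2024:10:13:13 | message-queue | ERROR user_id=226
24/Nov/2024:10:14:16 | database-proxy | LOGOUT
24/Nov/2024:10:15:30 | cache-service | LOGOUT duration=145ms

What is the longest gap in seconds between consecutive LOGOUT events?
541

To find the longest gap:

1. Extract all LOGOUT events in chronological order
2. Calculate time differences between consecutive events
3. Find the maximum difference
4. Longest gap: 541 seconds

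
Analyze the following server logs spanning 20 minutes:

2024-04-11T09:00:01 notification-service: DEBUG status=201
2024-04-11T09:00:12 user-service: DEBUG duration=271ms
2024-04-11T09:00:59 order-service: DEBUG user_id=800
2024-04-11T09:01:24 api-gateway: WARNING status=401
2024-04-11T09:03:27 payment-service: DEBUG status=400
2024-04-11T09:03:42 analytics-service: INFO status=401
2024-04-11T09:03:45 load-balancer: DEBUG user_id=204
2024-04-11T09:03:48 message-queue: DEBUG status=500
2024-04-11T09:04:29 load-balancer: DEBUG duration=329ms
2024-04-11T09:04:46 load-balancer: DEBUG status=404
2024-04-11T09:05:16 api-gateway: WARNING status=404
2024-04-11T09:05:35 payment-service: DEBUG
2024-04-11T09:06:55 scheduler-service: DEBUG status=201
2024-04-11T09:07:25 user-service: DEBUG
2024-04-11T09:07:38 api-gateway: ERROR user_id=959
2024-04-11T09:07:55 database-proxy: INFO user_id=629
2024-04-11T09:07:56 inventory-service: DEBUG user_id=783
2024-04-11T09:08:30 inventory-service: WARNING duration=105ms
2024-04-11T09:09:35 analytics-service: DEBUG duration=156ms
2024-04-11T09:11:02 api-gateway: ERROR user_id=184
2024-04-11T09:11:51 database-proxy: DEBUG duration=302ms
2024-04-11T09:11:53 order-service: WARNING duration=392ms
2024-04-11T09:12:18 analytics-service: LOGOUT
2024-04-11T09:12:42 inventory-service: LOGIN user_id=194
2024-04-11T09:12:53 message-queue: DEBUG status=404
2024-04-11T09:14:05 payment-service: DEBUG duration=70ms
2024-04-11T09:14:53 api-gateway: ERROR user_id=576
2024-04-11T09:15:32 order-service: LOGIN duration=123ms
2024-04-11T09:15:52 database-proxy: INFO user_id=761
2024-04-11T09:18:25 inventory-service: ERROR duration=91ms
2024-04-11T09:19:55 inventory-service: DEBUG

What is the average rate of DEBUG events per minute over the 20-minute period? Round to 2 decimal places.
0.85

To calculate the rate:

1. Count total DEBUG events: 17
2. Total time period: 20 minutes
3. Rate = 17 / 20 = 0.85 events per minute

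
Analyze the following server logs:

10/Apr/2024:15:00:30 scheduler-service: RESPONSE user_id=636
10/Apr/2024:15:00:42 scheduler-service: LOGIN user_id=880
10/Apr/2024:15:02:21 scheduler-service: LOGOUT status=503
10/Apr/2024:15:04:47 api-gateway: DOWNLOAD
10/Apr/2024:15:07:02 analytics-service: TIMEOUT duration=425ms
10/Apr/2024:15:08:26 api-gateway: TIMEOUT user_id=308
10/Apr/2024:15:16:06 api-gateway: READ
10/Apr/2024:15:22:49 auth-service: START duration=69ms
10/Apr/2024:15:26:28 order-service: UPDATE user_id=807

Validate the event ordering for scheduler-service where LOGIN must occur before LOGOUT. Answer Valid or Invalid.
Valid

To validate ordering:

1. Required order: LOGIN → LOGOUT
2. Rule: LOGIN must occur before LOGOUT
3. Check actual order of events for scheduler-service
4. Result: Valid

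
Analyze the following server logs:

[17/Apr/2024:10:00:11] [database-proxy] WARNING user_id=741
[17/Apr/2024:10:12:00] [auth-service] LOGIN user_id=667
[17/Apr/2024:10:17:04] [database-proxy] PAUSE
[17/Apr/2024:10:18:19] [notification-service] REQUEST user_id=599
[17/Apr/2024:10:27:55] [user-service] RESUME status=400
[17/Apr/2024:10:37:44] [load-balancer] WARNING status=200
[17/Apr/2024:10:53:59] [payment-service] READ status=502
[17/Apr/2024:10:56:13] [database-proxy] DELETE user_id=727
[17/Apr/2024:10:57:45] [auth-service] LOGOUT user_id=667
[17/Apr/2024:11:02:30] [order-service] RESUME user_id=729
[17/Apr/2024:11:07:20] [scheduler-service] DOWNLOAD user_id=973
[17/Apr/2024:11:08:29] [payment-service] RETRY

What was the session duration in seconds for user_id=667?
2745

To calculate session duration:

1. Find LOGIN event for user_id=667: 17/Apr/2024:10:12:00
2. Find LOGOUT event for user_id=667: 17/Apr/2024:10:57:45
3. Session duration: 17/Apr/2024:10:57:45 - 17/Apr/2024:10:12:00 = 2745 seconds (45 minutes)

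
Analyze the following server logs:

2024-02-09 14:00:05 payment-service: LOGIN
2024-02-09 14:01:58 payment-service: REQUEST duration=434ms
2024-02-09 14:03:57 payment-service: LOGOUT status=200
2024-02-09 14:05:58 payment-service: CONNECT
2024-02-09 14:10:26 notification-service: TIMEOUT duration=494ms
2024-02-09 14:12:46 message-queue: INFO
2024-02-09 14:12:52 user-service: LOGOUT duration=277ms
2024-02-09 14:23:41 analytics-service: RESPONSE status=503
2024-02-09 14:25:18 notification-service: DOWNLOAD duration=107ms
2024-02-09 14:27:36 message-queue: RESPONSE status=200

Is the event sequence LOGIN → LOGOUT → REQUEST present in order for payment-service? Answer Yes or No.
No

To verify sequence order:

1. Find all events in sequence LOGIN → LOGOUT → REQUEST for payment-service
2. Extract their timestamps
3. Check if timestamps are in ascending order
4. Result: No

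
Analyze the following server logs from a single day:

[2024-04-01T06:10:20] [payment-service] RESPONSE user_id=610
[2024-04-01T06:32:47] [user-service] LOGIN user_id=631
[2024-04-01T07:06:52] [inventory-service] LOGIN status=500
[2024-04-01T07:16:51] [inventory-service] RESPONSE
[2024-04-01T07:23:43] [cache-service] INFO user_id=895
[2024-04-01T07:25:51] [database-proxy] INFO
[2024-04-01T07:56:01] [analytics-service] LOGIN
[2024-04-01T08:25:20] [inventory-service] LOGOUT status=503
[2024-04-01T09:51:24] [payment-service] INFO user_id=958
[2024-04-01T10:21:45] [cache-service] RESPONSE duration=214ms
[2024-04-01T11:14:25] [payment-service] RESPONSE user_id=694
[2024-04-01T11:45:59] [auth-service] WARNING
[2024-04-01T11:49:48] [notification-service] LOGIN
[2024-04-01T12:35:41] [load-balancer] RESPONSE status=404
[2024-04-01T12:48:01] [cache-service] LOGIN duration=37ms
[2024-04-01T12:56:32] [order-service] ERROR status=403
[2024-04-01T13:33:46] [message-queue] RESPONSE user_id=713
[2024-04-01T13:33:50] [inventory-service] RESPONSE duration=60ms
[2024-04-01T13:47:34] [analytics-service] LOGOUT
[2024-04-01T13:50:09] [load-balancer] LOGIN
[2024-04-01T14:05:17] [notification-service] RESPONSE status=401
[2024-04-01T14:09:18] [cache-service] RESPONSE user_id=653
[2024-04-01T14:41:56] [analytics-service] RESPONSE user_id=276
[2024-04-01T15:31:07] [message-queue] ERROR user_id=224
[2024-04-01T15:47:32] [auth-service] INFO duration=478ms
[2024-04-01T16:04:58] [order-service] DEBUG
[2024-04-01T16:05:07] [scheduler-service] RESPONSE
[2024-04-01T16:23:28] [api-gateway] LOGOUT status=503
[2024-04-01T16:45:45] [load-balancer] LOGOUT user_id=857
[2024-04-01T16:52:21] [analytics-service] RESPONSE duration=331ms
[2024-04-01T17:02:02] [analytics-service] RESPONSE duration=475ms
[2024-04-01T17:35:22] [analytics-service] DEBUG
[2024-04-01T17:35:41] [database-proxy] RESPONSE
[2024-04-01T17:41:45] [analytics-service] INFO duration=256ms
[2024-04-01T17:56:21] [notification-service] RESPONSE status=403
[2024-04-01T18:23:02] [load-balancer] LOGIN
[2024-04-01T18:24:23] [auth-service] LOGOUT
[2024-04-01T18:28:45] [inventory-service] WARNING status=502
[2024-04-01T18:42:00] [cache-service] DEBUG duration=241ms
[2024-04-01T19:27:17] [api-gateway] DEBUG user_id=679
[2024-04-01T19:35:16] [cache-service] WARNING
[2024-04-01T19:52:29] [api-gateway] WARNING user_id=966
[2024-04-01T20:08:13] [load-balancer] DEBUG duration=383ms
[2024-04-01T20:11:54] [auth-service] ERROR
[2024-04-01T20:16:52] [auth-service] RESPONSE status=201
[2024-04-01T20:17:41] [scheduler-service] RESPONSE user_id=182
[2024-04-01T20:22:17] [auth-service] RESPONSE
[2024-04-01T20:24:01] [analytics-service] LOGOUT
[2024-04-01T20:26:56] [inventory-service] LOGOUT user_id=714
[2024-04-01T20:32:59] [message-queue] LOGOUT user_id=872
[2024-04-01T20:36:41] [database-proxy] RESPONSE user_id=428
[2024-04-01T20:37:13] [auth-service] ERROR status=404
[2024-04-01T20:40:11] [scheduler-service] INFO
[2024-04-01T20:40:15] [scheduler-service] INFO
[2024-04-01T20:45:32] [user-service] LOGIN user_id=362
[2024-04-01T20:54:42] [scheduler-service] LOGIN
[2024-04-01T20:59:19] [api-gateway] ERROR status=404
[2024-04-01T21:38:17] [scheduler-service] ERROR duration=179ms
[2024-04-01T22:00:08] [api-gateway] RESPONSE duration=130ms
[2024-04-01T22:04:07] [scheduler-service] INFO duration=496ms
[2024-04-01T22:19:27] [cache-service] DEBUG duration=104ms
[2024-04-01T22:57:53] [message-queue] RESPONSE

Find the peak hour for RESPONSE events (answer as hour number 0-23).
20

To find the peak hour:

1. Group all RESPONSE events by hour
2. Count events in each hour
3. Find hour with maximum count
4. Peak hour: 20 (with 4 events)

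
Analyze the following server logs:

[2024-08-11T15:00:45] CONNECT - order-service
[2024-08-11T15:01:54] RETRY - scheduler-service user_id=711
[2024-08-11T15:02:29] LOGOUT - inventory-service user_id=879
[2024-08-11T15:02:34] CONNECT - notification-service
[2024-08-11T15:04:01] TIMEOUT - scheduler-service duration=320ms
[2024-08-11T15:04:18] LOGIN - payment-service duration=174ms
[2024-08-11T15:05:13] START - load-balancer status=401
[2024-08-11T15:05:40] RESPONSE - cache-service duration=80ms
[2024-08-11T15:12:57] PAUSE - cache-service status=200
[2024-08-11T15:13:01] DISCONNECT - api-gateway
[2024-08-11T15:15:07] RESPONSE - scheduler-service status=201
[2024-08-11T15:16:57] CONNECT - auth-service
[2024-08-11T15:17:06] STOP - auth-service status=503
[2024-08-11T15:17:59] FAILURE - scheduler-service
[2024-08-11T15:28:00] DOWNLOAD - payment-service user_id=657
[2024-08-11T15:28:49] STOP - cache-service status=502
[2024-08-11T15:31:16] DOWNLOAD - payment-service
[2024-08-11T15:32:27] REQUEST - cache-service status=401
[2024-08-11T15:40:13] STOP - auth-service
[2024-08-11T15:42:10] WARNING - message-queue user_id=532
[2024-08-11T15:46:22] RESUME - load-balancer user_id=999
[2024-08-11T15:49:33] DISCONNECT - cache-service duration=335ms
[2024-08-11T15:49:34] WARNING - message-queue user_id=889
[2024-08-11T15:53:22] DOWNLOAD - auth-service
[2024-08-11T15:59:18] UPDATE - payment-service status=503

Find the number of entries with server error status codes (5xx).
3

To find matching entries:

1. Pattern to match: server error status codes (5xx)
2. Scan each log entry for the pattern
3. Count matches: 3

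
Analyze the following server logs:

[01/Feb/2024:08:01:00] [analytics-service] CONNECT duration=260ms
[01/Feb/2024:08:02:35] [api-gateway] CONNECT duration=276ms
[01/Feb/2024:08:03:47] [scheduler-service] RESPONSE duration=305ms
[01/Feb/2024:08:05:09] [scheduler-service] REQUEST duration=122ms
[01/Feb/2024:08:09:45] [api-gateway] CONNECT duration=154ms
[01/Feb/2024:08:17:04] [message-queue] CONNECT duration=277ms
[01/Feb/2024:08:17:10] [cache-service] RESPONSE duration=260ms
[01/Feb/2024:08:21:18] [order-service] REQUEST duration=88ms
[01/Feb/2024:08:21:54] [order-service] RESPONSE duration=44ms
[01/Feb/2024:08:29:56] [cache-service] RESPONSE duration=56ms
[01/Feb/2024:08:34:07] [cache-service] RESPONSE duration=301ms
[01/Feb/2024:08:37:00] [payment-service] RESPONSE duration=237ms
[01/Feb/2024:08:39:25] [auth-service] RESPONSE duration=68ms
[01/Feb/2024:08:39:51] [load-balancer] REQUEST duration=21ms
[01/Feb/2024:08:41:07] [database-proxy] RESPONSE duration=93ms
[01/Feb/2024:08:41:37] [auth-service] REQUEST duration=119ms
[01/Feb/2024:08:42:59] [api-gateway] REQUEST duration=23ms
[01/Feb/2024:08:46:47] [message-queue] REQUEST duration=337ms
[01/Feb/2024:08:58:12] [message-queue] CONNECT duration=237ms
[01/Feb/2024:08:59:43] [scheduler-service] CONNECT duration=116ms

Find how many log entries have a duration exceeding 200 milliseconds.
9

To count timeouts:

1. Threshold: 200ms
2. Extract duration from each log entry
3. Count entries where duration > 200
4. Timeout count: 9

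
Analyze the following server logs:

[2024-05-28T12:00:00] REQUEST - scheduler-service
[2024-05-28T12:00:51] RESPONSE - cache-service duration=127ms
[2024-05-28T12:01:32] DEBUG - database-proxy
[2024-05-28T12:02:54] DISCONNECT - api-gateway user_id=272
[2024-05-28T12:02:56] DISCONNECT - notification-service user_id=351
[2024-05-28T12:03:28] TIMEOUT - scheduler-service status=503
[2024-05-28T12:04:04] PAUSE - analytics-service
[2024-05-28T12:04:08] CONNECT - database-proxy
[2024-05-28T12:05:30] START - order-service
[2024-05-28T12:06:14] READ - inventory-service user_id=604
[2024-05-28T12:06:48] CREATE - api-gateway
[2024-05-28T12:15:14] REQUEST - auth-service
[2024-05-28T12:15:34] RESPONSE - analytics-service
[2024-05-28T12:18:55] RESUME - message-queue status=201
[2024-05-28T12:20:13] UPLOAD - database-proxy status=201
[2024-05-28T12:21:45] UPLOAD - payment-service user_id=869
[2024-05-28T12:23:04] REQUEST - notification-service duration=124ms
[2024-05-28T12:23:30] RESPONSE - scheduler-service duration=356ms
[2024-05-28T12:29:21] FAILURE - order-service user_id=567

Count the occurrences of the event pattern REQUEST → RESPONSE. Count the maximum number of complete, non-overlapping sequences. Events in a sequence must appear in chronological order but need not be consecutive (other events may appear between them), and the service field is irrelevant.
3

To count sequences:

1. Look for pattern: REQUEST → RESPONSE
2. Greedily scan the log in chronological order, matching each sequence element in turn (ignoring service)
3. Each time the full pattern completes, increment the count and restart matching from the next event
4. Complete non-overlapping sequences found: 3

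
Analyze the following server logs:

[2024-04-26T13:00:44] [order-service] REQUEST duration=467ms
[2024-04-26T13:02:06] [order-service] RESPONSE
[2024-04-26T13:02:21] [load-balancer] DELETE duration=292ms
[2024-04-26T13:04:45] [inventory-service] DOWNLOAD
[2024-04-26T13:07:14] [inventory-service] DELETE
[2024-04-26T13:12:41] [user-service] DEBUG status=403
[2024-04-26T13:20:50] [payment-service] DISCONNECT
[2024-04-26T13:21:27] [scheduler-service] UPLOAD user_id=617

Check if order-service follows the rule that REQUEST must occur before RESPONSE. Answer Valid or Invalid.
Valid

To validate ordering:

1. Required order: REQUEST → RESPONSE
2. Rule: REQUEST must occur before RESPONSE
3. Check actual order of events for order-service
4. Result: Valid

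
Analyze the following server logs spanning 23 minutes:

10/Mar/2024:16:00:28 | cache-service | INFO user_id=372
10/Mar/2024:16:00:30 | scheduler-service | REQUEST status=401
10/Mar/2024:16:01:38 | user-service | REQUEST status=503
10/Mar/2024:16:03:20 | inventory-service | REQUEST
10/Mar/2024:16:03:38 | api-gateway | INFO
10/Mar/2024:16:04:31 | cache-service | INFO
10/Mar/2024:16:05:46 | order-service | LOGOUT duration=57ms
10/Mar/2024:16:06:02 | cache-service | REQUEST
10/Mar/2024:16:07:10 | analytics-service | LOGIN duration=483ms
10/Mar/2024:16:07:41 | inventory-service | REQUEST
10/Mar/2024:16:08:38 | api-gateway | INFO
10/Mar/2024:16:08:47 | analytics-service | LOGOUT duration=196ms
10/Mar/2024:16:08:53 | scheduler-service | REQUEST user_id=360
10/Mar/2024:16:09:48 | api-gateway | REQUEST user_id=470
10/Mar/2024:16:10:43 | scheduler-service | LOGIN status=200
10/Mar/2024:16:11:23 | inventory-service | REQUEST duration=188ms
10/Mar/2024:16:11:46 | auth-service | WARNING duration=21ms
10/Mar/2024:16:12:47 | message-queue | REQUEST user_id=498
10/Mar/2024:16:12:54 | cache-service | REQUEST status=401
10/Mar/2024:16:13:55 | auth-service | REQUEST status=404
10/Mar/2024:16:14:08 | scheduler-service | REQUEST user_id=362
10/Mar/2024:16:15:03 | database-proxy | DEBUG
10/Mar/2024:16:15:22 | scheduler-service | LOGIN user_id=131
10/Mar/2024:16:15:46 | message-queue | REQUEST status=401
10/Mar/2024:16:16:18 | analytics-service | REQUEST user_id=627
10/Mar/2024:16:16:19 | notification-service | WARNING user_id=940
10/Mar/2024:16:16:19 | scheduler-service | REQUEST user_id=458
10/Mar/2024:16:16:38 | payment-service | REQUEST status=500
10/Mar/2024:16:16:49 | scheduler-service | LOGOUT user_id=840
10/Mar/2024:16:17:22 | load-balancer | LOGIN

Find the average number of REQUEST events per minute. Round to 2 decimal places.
0.7

To calculate the rate:

1. Count total REQUEST events: 16
2. Total time period: 23 minutes
3. Rate = 16 / 23 = 0.7 events per minute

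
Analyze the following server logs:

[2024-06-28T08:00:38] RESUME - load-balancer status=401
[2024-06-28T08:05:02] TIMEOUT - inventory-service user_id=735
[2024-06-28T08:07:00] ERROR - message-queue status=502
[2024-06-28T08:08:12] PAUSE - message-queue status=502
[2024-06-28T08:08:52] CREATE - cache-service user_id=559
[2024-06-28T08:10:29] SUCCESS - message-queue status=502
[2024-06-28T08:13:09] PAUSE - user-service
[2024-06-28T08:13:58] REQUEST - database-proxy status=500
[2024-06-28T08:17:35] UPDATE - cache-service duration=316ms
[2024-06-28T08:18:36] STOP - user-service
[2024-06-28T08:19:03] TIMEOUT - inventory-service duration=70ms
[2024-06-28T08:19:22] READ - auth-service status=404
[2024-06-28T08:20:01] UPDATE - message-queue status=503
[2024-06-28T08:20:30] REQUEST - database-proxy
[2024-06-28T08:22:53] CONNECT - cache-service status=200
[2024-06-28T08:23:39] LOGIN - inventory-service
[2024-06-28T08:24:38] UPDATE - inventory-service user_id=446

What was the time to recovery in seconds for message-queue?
209

To calculate recovery time:

1. Find ERROR event for message-queue: 2024-06-28T08:07:00
2. Find next SUCCESS event for message-queue: 2024-06-28T08:10:29
3. Recovery time: 2024-06-28T08:10:29 - 2024-06-28T08:07:00 = 209 seconds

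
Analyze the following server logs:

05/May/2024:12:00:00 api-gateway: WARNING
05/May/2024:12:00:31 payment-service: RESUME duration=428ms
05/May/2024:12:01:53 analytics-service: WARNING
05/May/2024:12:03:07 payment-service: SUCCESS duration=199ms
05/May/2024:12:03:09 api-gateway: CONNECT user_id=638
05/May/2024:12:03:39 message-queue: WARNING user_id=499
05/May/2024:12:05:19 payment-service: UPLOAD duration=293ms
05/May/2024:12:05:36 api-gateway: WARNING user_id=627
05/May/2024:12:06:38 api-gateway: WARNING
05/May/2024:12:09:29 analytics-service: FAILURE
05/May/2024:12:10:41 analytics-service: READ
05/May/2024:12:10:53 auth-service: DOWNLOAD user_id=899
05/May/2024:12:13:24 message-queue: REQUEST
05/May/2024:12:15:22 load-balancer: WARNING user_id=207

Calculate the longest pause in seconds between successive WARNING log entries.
524

To find the longest gap:

1. Extract all WARNING events in chronological order
2. Calculate time differences between consecutive events
3. Find the maximum difference
4. Longest gap: 524 seconds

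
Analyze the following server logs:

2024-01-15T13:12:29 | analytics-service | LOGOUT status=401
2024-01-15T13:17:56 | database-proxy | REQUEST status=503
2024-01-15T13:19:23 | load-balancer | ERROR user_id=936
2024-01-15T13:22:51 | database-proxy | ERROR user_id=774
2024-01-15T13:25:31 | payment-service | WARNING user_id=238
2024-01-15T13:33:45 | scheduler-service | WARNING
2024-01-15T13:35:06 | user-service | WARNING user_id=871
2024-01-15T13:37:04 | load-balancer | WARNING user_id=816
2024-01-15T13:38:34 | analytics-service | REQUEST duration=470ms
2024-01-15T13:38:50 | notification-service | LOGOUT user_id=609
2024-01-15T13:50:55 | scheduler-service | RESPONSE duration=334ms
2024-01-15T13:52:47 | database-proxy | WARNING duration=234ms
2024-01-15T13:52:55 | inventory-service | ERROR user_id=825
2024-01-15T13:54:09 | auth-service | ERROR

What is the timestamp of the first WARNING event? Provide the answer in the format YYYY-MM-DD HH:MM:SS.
2024-01-15 13:25:31

To find the first event:

1. Filter for all WARNING events
2. Sort by timestamp
3. Select the first one
4. Timestamp: 2024-01-15 13:25:31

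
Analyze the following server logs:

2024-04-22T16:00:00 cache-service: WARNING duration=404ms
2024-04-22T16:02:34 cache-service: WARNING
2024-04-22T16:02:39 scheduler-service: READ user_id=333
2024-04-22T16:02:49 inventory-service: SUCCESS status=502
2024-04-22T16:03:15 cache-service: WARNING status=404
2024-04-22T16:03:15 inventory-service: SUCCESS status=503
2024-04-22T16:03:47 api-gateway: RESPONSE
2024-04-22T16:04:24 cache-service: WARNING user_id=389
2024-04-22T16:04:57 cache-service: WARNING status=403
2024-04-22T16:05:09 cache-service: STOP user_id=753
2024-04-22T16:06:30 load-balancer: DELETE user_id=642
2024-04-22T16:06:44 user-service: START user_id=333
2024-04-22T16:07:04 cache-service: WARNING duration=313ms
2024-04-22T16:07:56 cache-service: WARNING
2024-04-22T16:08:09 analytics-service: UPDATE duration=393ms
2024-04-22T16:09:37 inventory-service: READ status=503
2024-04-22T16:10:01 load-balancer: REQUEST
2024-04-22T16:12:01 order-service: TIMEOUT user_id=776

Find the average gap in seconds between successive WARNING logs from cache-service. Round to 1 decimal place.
79.3

To calculate average interval:

1. Find all WARNING events for cache-service in order
2. Calculate time gaps between consecutive events
3. Compute mean of gaps: 476 / 6 = 79.3 seconds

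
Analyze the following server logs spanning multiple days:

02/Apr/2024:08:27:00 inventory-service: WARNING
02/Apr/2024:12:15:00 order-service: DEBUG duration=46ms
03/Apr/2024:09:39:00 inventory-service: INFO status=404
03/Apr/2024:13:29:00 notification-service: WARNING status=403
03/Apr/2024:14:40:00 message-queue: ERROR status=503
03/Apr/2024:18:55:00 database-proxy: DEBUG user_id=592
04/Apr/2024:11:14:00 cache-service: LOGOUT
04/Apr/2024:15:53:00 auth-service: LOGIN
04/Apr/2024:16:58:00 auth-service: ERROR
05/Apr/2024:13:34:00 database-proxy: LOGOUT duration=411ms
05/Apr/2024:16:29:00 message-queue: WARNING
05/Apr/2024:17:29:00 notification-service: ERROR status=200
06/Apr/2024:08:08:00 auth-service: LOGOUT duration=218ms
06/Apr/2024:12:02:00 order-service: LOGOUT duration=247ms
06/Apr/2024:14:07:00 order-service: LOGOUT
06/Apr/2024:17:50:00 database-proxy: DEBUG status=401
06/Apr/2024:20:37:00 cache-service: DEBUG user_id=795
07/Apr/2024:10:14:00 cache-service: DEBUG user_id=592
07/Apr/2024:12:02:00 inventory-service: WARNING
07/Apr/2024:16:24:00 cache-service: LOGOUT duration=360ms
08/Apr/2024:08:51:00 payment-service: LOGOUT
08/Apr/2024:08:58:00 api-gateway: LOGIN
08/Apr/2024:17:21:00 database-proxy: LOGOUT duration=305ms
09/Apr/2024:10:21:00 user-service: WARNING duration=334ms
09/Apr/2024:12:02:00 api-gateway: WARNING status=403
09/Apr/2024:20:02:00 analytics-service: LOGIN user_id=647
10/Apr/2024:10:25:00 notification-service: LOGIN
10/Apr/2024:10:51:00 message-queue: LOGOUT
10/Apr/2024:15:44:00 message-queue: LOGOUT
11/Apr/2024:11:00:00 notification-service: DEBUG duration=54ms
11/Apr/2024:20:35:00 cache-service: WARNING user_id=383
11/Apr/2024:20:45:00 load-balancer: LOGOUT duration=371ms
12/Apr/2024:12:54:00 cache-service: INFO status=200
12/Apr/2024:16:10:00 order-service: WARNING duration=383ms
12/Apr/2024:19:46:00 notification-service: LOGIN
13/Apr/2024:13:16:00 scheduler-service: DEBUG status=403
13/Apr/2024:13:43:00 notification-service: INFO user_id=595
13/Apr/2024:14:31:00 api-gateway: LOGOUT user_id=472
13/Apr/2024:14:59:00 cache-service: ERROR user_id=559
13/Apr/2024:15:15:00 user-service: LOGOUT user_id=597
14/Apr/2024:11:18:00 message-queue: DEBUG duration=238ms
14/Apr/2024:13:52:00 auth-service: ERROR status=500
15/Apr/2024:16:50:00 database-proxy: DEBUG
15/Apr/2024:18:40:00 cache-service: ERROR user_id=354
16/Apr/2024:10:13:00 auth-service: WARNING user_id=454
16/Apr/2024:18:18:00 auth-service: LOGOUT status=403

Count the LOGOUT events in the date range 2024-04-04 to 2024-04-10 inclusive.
10

To filter by date range:

1. Date range: 2024-04-04 through 2024-04-10, both dates inclusive
2. Filter for LOGOUT events whose date falls in this range
3. Count matching events: 10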